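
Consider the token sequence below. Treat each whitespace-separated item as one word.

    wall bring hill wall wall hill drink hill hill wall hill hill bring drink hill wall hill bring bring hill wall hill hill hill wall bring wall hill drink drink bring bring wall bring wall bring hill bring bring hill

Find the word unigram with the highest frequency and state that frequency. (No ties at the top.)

Unigram frequencies (highest first):
  hill: 15
  bring: 11
  wall: 10
  drink: 4

"hill", 15 times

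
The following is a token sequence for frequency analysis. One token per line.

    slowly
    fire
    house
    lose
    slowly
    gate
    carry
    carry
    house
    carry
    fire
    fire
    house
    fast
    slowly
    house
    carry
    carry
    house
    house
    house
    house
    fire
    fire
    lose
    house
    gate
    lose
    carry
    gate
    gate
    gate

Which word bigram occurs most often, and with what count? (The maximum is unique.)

Bigram frequencies (highest first):
  house house: 3
  fire house: 2
  carry carry: 2
  carry house: 2
  house carry: 2
  fire fire: 2
  … (17 more, each ≤ 2)

"house house", 3 times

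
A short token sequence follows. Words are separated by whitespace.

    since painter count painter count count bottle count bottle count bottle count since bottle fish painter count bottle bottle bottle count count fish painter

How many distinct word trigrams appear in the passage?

19

24 tokens → 22 trigram windows in total.
Repeated trigrams (each contributes count−1 duplicates):
  count bottle count: 3
  bottle count bottle: 2
3 duplicate windows → 22 − 3 = 19 distinct.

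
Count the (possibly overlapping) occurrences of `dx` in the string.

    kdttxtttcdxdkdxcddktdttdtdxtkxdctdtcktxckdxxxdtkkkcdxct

5

Sliding a length-2 window over the 55 characters (54 positions):
  position 10–11: dx
  position 14–15: dx
  position 26–27: dx
  position 42–43: dx
  position 52–53: dx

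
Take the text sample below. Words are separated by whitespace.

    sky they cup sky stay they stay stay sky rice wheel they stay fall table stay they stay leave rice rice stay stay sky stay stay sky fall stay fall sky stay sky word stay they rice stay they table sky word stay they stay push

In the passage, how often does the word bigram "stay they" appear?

5

Scanning the 45 overlapping bigram windows for "stay they":
  position 5–6: stay they
  position 16–17: stay they
  position 35–36: stay they
  position 38–39: stay they
  position 43–44: stay they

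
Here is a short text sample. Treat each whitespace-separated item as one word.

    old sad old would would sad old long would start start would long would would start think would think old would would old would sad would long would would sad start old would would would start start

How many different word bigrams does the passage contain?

37 tokens → 36 bigram windows in total.
Repeated bigrams (each contributes count−1 duplicates):
  would would: 6
  old would: 4
  long would: 3
  would sad: 3
  would start: 3
  sad old: 2
  start start: 2
  would long: 2
17 duplicate windows → 36 − 17 = 19 distinct.

19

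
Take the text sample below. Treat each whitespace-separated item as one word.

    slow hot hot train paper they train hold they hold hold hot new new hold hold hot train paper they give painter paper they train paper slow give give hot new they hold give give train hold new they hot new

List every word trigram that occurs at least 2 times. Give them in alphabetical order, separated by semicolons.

hold hold hot; hot train paper; paper they train; train paper they

Trigram counts meeting the condition (at least 2 times):
  hold hold hot: 2
  hot train paper: 2
  paper they train: 2
  train paper they: 2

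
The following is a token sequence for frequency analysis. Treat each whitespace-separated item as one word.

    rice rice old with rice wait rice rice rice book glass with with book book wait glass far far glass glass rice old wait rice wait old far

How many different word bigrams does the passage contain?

22

28 tokens → 27 bigram windows in total.
Repeated bigrams (each contributes count−1 duplicates):
  rice rice: 3
  rice old: 2
  rice wait: 2
  wait rice: 2
5 duplicate windows → 27 − 5 = 22 distinct.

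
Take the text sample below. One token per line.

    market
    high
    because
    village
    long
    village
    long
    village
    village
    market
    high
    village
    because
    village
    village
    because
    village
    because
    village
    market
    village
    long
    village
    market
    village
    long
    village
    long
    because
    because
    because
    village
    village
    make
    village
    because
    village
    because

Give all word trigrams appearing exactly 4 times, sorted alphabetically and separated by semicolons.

Trigram counts meeting the condition (exactly 4 times):
  village because village: 4
  village long village: 4

village because village; village long village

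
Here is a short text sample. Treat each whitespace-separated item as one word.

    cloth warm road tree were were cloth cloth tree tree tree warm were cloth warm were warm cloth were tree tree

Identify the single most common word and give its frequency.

"tree", 6 times

Unigram frequencies (highest first):
  tree: 6
  cloth: 5
  were: 5
  warm: 4
  road: 1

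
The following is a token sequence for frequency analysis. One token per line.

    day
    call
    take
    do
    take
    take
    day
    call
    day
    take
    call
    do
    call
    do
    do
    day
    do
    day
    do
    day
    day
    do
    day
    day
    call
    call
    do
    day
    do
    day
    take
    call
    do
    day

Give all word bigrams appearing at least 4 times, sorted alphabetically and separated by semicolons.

call do; day do; do day

Bigram counts meeting the condition (at least 4 times):
  call do: 4
  day do: 4
  do day: 7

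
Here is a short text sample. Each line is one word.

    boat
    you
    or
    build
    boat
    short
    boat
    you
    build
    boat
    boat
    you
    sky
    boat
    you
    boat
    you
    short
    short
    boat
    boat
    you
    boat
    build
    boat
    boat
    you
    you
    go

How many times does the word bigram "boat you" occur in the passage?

Scanning the 28 overlapping bigram windows for "boat you":
  position 1–2: boat you
  position 7–8: boat you
  position 11–12: boat you
  position 14–15: boat you
  position 16–17: boat you
  position 21–22: boat you
  position 26–27: boat you

7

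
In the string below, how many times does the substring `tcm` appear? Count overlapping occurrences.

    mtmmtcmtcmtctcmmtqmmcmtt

3

Sliding a length-3 window over the 24 characters (22 positions):
  position 5–7: tcm
  position 8–10: tcm
  position 13–15: tcm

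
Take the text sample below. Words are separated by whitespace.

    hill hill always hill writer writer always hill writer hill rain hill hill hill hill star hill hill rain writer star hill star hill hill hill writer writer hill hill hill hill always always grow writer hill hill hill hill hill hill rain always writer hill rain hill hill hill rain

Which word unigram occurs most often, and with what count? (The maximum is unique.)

Unigram frequencies (highest first):
  hill: 29
  writer: 8
  always: 5
  rain: 5
  star: 3
  grow: 1

"hill", 29 times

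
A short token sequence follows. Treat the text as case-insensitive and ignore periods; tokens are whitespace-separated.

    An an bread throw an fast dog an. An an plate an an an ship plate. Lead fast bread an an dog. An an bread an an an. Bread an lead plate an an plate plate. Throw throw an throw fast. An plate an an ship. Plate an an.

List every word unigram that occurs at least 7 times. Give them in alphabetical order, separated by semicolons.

Unigram counts meeting the condition (at least 7 times):
  an: 25
  plate: 7

an; plate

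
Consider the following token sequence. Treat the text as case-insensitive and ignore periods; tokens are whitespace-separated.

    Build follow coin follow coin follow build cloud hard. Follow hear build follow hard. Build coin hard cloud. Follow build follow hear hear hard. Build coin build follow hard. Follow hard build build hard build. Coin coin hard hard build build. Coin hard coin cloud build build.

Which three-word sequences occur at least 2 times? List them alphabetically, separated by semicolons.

Trigram counts meeting the condition (at least 2 times):
  build coin hard: 2
  build follow hard: 2
  follow coin follow: 2
  follow hard build: 2
  hard build build: 2
  hard build coin: 3

build coin hard; build follow hard; follow coin follow; follow hard build; hard build build; hard build coin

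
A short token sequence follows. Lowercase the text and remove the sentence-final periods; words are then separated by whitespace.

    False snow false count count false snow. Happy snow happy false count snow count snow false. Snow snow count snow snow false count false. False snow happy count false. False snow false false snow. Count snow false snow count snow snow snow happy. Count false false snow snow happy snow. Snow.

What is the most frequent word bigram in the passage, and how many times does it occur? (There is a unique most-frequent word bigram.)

Bigram frequencies (highest first):
  false snow: 8
  snow snow: 6
  snow false: 5
  snow happy: 5
  count snow: 5
  count false: 4
  … (7 more, each ≤ 4)

"false snow", 8 times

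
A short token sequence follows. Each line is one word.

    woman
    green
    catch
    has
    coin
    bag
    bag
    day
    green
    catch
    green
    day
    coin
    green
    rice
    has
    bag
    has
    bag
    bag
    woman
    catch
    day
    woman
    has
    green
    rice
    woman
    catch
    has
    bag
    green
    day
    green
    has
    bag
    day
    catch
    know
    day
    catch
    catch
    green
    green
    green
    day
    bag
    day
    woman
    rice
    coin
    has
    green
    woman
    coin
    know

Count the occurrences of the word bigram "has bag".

4

Scanning the 55 overlapping bigram windows for "has bag":
  position 16–17: has bag
  position 18–19: has bag
  position 30–31: has bag
  position 35–36: has bag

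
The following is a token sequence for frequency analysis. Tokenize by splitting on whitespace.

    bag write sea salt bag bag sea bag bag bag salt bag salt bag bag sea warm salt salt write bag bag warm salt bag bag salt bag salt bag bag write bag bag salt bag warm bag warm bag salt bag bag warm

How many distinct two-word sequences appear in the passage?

15

44 tokens → 43 bigram windows in total.
Repeated bigrams (each contributes count−1 duplicates):
  bag bag: 9
  salt bag: 8
  bag salt: 6
  bag warm: 4
  bag sea: 2
  bag write: 2
  warm bag: 2
  warm salt: 2
  … (1 more repeated)
28 duplicate windows → 43 − 28 = 15 distinct.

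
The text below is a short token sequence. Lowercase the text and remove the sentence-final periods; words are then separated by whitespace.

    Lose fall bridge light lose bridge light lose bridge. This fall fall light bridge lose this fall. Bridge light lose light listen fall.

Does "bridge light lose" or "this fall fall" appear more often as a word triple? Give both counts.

"bridge light lose" (3 vs 1)

"bridge light lose": 3 occurrences
"this fall fall": 1 occurrence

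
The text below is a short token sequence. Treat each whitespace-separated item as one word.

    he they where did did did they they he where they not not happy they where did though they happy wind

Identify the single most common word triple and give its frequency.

"they where did", 2 times

Trigram frequencies (highest first):
  they where did: 2
  he they where: 1
  where did did: 1
  did did did: 1
  did did they: 1
  did they they: 1
  … (12 more, each ≤ 1)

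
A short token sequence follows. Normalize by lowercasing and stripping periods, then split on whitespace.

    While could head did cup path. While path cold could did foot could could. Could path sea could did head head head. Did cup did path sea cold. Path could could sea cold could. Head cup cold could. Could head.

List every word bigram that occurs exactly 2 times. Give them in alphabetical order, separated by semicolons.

could did; did cup; head did; head head; path sea; sea cold

Bigram counts meeting the condition (exactly 2 times):
  could did: 2
  did cup: 2
  head did: 2
  head head: 2
  path sea: 2
  sea cold: 2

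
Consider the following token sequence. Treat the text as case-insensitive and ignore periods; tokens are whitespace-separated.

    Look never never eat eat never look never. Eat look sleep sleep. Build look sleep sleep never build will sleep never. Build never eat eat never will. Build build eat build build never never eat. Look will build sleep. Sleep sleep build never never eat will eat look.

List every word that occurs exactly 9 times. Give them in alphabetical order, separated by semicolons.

Unigram counts meeting the condition (exactly 9 times):
  build: 9
  eat: 9

build; eat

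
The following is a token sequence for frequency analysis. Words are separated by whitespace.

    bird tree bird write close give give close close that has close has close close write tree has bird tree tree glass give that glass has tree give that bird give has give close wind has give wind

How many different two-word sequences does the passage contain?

31

38 tokens → 37 bigram windows in total.
Repeated bigrams (each contributes count−1 duplicates):
  bird tree: 2
  close close: 2
  give close: 2
  give that: 2
  has close: 2
  has give: 2
6 duplicate windows → 37 − 6 = 31 distinct.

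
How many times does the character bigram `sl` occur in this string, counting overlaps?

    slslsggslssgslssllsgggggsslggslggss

7

Sliding a length-2 window over the 35 characters (34 positions):
  position 1–2: sl
  position 3–4: sl
  position 8–9: sl
  position 13–14: sl
  position 16–17: sl
  position 26–27: sl
  position 30–31: sl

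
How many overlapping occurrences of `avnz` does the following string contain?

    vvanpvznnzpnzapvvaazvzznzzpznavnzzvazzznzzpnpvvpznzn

1

Sliding a length-4 window over the 52 characters (49 positions):
  position 30–33: avnz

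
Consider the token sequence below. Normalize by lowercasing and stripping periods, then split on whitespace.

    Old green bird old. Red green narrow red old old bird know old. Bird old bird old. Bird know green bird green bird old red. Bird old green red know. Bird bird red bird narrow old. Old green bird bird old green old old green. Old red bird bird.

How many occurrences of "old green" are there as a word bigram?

5

Scanning the 48 overlapping bigram windows for "old green":
  position 1–2: old green
  position 27–28: old green
  position 37–38: old green
  position 41–42: old green
  position 44–45: old green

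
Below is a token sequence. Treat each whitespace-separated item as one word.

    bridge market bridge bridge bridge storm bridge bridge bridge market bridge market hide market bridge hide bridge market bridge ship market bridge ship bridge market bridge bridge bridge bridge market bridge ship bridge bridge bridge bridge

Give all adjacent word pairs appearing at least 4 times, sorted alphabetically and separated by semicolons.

bridge bridge; bridge market; market bridge

Bigram counts meeting the condition (at least 4 times):
  bridge bridge: 10
  bridge market: 6
  market bridge: 7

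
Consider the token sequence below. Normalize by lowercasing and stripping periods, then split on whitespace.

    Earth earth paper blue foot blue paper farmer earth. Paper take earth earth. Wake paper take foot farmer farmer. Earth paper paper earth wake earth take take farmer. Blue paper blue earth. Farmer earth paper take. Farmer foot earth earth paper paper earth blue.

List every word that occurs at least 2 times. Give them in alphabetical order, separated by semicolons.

Unigram counts meeting the condition (at least 2 times):
  blue: 5
  earth: 13
  farmer: 6
  foot: 3
  paper: 10
  take: 5
  wake: 2

blue; earth; farmer; foot; paper; take; wake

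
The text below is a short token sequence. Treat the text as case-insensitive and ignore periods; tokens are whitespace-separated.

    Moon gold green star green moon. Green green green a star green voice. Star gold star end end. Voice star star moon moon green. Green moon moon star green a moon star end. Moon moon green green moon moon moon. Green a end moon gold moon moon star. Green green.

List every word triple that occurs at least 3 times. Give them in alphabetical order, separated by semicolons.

Trigram counts meeting the condition (at least 3 times):
  moon green green: 3
  moon moon green: 3

moon green green; moon moon green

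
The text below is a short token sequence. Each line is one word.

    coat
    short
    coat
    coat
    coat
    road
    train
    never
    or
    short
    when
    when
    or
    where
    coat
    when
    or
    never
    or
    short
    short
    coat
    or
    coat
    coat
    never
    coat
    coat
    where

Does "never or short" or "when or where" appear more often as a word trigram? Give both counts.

"never or short": 2 occurrences
"when or where": 1 occurrence

"never or short" (2 vs 1)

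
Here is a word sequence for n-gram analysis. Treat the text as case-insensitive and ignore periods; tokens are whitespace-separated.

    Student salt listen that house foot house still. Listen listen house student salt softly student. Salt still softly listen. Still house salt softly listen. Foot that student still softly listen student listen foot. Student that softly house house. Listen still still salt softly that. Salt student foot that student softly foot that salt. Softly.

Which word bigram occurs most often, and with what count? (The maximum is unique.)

Bigram frequencies (highest first):
  salt softly: 4
  student salt: 3
  softly listen: 3
  foot that: 3
  still softly: 2
  listen still: 2
  … (33 more, each ≤ 2)

"salt softly", 4 times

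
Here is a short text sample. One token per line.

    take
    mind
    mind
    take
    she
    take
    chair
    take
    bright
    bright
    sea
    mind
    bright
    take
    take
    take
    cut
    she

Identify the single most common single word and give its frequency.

Unigram frequencies (highest first):
  take: 7
  mind: 3
  bright: 3
  she: 2
  chair: 1
  sea: 1
  … (1 more, each ≤ 1)

"take", 7 times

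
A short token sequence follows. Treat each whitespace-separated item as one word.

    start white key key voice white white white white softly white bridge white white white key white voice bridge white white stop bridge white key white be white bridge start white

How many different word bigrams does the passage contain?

31 tokens → 30 bigram windows in total.
Repeated bigrams (each contributes count−1 duplicates):
  white white: 6
  bridge white: 3
  white key: 3
  key white: 2
  start white: 2
  white bridge: 2
12 duplicate windows → 30 − 12 = 18 distinct.

18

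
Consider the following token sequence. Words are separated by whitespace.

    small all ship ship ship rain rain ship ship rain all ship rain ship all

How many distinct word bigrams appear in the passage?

8

15 tokens → 14 bigram windows in total.
Repeated bigrams (each contributes count−1 duplicates):
  ship rain: 3
  ship ship: 3
  all ship: 2
  rain ship: 2
6 duplicate windows → 14 − 6 = 8 distinct.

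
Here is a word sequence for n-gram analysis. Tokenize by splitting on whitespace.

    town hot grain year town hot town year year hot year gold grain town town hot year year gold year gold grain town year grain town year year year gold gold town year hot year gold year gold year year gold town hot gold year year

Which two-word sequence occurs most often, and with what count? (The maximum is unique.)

Bigram frequencies (highest first):
  year gold: 7
  year year: 6
  town hot: 4
  town year: 4
  gold year: 4
  hot year: 3
  … (12 more, each ≤ 3)

"year gold", 7 times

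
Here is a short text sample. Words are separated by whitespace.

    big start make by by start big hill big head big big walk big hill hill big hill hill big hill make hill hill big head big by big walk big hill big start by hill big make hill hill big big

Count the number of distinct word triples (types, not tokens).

29

42 tokens → 40 trigram windows in total.
Repeated trigrams (each contributes count−1 duplicates):
  hill hill big: 4
  big head big: 2
  big hill big: 2
  big hill hill: 2
  big walk big: 2
  hill big head: 2
  hill big hill: 2
  make hill hill: 2
  … (1 more repeated)
11 duplicate windows → 40 − 11 = 29 distinct.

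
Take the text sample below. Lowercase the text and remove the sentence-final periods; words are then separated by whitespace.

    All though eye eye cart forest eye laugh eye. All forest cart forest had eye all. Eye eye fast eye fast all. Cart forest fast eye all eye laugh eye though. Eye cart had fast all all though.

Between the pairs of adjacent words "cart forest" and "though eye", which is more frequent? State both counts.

"cart forest" (3 vs 2)

"cart forest": 3 occurrences
"though eye": 2 occurrences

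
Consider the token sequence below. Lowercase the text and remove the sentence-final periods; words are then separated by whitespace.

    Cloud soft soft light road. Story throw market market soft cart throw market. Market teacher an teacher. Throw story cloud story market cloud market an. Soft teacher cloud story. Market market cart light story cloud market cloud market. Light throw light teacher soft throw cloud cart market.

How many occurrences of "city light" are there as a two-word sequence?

Scanning the 46 overlapping bigram windows for "city light":
  (none found)

0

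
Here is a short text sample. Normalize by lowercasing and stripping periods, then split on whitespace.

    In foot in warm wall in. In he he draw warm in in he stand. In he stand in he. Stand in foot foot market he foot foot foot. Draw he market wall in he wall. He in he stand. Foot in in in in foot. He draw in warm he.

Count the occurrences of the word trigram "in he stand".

4

Scanning the 49 overlapping trigram windows for "in he stand":
  position 13–15: in he stand
  position 16–18: in he stand
  position 19–21: in he stand
  position 38–40: in he stand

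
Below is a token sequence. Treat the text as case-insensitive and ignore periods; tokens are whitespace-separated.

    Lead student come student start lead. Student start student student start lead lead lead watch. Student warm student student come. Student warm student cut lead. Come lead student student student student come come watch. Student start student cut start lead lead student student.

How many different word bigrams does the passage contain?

19

43 tokens → 42 bigram windows in total.
Repeated bigrams (each contributes count−1 duplicates):
  student student: 6
  lead student: 4
  student start: 4
  lead lead: 3
  start lead: 3
  student come: 3
  come student: 2
  start student: 2
  … (4 more repeated)
23 duplicate windows → 42 − 23 = 19 distinct.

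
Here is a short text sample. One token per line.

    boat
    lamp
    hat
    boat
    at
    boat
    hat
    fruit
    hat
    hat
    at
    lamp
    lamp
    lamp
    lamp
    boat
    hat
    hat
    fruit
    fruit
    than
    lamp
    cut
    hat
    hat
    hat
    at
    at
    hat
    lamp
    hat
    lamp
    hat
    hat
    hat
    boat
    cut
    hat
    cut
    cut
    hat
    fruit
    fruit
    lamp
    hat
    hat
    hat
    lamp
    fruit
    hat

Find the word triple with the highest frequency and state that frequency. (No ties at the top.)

Trigram frequencies (highest first):
  hat hat hat: 3
  hat hat at: 2
  lamp lamp lamp: 2
  hat fruit fruit: 2
  hat lamp hat: 2
  lamp hat hat: 2
  … (35 more, each ≤ 1)

"hat hat hat", 3 times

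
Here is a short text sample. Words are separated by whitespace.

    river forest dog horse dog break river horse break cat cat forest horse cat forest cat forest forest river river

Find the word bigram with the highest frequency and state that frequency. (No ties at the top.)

Bigram frequencies (highest first):
  cat forest: 3
  river forest: 1
  forest dog: 1
  dog horse: 1
  horse dog: 1
  dog break: 1
  … (11 more, each ≤ 1)

"cat forest", 3 times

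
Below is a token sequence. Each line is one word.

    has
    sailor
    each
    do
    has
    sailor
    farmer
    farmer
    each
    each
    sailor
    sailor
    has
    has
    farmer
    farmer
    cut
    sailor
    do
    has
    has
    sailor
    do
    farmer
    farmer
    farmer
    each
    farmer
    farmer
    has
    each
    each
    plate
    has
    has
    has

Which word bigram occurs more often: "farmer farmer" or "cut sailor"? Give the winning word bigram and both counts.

"farmer farmer": 5 occurrences
"cut sailor": 1 occurrence

"farmer farmer" (5 vs 1)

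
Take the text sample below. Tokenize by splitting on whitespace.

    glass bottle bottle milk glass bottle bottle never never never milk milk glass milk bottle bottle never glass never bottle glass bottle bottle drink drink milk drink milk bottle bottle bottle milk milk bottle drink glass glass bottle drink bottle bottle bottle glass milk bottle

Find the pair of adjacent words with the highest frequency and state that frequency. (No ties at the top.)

Bigram frequencies (highest first):
  bottle bottle: 8
  glass bottle: 4
  milk bottle: 4
  bottle drink: 3
  bottle milk: 2
  milk glass: 2
  … (15 more, each ≤ 2)

"bottle bottle", 8 times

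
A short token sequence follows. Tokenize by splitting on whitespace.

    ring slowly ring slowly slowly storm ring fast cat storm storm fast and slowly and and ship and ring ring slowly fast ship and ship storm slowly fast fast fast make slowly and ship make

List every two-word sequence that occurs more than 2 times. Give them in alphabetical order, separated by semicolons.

and ship; ring slowly

Bigram counts meeting the condition (more than 2 times):
  and ship: 3
  ring slowly: 3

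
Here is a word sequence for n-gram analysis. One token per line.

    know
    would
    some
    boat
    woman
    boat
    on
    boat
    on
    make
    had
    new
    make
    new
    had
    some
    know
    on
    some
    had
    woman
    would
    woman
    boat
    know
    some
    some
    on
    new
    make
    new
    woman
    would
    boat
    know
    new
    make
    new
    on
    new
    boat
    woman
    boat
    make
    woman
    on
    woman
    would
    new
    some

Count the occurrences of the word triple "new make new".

Scanning the 48 overlapping trigram windows for "new make new":
  position 12–14: new make new
  position 29–31: new make new
  position 36–38: new make new

3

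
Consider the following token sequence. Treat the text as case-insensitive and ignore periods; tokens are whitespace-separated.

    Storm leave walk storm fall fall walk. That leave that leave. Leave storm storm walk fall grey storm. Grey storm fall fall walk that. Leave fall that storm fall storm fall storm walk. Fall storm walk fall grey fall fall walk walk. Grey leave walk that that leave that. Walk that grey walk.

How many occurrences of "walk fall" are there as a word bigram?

3

Scanning the 52 overlapping bigram windows for "walk fall":
  position 15–16: walk fall
  position 33–34: walk fall
  position 36–37: walk fall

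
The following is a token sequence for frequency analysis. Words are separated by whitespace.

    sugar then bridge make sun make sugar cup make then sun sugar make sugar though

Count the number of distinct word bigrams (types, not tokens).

13

15 tokens → 14 bigram windows in total.
Repeated bigrams (each contributes count−1 duplicates):
  make sugar: 2
1 duplicate windows → 14 − 1 = 13 distinct.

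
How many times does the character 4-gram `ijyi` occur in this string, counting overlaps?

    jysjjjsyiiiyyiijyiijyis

Sliding a length-4 window over the 23 characters (20 positions):
  position 15–18: ijyi
  position 19–22: ijyi

2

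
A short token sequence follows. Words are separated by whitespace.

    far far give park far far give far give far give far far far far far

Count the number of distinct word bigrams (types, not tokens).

16 tokens → 15 bigram windows in total.
Repeated bigrams (each contributes count−1 duplicates):
  far far: 6
  far give: 4
  give far: 3
10 duplicate windows → 15 − 10 = 5 distinct.

5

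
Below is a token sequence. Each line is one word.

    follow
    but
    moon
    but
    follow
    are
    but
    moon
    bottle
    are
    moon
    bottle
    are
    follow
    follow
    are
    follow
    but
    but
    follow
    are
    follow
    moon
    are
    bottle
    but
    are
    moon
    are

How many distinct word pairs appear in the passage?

17

29 tokens → 28 bigram windows in total.
Repeated bigrams (each contributes count−1 duplicates):
  are follow: 3
  follow are: 3
  are moon: 2
  bottle are: 2
  but follow: 2
  but moon: 2
  follow but: 2
  moon are: 2
  … (1 more repeated)
11 duplicate windows → 28 − 11 = 17 distinct.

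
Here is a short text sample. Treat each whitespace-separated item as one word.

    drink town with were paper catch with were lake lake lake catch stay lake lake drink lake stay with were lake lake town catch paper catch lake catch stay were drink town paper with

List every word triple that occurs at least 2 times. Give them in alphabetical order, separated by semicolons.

Trigram counts meeting the condition (at least 2 times):
  lake catch stay: 2
  were lake lake: 2
  with were lake: 2

lake catch stay; were lake lake; with were lake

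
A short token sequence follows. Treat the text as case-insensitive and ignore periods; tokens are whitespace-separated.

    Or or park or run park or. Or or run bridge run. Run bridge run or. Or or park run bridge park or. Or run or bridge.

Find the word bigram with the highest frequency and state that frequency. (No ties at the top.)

Bigram frequencies (highest first):
  or or: 6
  park or: 3
  or run: 3
  run bridge: 3
  or park: 2
  bridge run: 2
  … (6 more, each ≤ 2)

"or or", 6 times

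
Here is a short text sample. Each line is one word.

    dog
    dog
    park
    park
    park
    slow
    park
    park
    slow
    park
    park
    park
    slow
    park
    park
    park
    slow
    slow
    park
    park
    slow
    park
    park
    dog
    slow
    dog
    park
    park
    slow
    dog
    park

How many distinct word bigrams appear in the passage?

31 tokens → 30 bigram windows in total.
Repeated bigrams (each contributes count−1 duplicates):
  park park: 10
  park slow: 6
  slow park: 5
  dog park: 3
  slow dog: 2
21 duplicate windows → 30 − 21 = 9 distinct.

9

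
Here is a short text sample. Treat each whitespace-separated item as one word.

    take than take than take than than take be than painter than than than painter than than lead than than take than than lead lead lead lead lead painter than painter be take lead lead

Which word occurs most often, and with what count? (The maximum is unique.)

"than", 15 times

Unigram frequencies (highest first):
  than: 15
  lead: 8
  take: 6
  painter: 4
  be: 2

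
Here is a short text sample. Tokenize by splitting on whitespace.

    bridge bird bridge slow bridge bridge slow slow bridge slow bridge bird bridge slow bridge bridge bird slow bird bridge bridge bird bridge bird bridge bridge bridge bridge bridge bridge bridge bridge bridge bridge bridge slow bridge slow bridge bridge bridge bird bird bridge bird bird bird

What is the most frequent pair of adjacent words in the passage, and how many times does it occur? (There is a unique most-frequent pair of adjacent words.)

"bridge bridge", 15 times

Bigram frequencies (highest first):
  bridge bridge: 15
  bridge bird: 7
  bird bridge: 6
  bridge slow: 6
  slow bridge: 6
  bird bird: 3
  … (3 more, each ≤ 1)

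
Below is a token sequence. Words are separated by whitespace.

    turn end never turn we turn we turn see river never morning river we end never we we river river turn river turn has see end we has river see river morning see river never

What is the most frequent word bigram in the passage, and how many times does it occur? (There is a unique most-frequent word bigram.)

"see river", 3 times

Bigram frequencies (highest first):
  see river: 3
  end never: 2
  turn we: 2
  we turn: 2
  river never: 2
  river turn: 2
  … (21 more, each ≤ 1)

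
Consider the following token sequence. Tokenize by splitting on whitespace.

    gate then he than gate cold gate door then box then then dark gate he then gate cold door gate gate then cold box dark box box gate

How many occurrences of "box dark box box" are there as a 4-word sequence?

Scanning the 25 overlapping 4-gram windows for "box dark box box":
  position 24–27: box dark box box

1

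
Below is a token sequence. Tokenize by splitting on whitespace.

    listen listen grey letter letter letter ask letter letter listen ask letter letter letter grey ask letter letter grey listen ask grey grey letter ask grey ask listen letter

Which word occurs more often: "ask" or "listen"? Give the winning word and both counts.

"ask": 6 occurrences
"listen": 5 occurrences

"ask" (6 vs 5)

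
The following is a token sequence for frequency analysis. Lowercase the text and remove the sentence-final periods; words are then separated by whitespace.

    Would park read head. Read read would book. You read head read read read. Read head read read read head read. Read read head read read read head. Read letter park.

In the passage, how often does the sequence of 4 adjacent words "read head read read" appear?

5

Scanning the 28 overlapping 4-gram windows for "read head read read":
  position 3–6: read head read read
  position 10–13: read head read read
  position 15–18: read head read read
  position 19–22: read head read read
  position 23–26: read head read read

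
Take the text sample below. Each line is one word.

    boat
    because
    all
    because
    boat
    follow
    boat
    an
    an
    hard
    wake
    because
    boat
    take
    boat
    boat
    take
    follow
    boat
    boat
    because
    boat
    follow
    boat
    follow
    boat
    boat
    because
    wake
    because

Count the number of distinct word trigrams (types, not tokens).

23

30 tokens → 28 trigram windows in total.
Repeated trigrams (each contributes count−1 duplicates):
  boat follow boat: 3
  because boat follow: 2
  boat boat because: 2
  follow boat boat: 2
5 duplicate windows → 28 − 5 = 23 distinct.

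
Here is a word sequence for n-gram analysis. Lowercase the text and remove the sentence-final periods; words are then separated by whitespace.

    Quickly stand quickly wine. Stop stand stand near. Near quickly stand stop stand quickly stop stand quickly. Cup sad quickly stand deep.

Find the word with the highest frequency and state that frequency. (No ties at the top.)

Unigram frequencies (highest first):
  stand: 7
  quickly: 6
  stop: 3
  near: 2
  wine: 1
  cup: 1
  … (2 more, each ≤ 1)

"stand", 7 times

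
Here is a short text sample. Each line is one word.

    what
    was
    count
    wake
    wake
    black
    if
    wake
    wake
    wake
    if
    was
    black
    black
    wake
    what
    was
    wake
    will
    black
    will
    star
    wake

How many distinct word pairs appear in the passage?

19

23 tokens → 22 bigram windows in total.
Repeated bigrams (each contributes count−1 duplicates):
  wake wake: 3
  what was: 2
3 duplicate windows → 22 − 3 = 19 distinct.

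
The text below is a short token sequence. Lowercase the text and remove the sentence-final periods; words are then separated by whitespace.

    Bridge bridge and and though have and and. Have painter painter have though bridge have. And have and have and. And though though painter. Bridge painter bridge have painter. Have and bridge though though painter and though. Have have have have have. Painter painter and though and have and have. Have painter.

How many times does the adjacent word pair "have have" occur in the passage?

Scanning the 51 overlapping bigram windows for "have have":
  position 38–39: have have
  position 39–40: have have
  position 40–41: have have
  position 41–42: have have
  position 50–51: have have

5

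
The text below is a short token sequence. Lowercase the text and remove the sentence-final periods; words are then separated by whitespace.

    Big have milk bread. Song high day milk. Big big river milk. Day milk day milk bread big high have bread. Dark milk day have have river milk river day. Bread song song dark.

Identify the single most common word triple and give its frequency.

Trigram frequencies (highest first):
  milk day milk: 2
  big have milk: 1
  have milk bread: 1
  milk bread song: 1
  bread song high: 1
  song high day: 1
  … (25 more, each ≤ 1)

"milk day milk", 2 times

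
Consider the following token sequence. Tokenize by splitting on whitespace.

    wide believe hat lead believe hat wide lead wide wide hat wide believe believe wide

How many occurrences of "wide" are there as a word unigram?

Scanning the 15 tokens for "wide":
  position 1: wide
  position 7: wide
  position 9: wide
  position 10: wide
  position 12: wide
  position 15: wide

6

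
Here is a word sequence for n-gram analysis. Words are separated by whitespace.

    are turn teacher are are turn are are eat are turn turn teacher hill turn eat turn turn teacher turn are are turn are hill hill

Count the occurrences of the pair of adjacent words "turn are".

3

Scanning the 25 overlapping bigram windows for "turn are":
  position 6–7: turn are
  position 20–21: turn are
  position 23–24: turn are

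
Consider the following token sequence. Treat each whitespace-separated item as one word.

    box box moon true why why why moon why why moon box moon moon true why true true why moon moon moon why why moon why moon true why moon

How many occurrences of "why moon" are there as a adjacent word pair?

6

Scanning the 29 overlapping bigram windows for "why moon":
  position 7–8: why moon
  position 10–11: why moon
  position 19–20: why moon
  position 24–25: why moon
  position 26–27: why moon
  position 29–30: why moon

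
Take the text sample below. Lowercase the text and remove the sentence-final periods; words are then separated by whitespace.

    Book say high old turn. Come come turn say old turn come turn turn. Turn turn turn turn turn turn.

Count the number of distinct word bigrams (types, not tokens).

10

20 tokens → 19 bigram windows in total.
Repeated bigrams (each contributes count−1 duplicates):
  turn turn: 7
  come turn: 2
  old turn: 2
  turn come: 2
9 duplicate windows → 19 − 9 = 10 distinct.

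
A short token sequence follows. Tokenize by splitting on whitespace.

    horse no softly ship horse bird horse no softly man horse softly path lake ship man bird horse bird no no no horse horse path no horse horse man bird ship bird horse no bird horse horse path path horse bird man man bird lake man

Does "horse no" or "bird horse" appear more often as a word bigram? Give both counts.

"horse no": 3 occurrences
"bird horse": 4 occurrences

"bird horse" (4 vs 3)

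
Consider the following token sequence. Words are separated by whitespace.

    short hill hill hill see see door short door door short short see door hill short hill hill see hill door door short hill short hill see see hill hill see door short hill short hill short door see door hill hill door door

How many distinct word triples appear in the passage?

29

44 tokens → 42 trigram windows in total.
Repeated trigrams (each contributes count−1 duplicates):
  hill hill see: 3
  hill short hill: 3
  short hill short: 3
  door door short: 2
  door short hill: 2
  hill door door: 2
  hill see see: 2
  see door hill: 2
  … (2 more repeated)
13 duplicate windows → 42 − 13 = 29 distinct.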